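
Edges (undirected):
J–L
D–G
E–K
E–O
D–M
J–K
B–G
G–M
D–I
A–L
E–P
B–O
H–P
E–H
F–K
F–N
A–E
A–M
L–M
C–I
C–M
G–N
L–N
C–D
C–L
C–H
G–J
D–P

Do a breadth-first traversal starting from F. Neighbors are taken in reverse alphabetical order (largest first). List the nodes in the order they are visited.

Visit F; enqueue N, K → queue [N, K]
Visit N; enqueue L, G → queue [K, L, G]
Visit K; enqueue J, E → queue [L, G, J, E]
Visit L; enqueue M, C, A → queue [G, J, E, M, C, A]
Visit G; enqueue D, B → queue [J, E, M, C, A, D, B]
Visit J → queue [E, M, C, A, D, B]
Visit E; enqueue P, O, H → queue [M, C, A, D, B, P, O, H]
Visit M → queue [C, A, D, B, P, O, H]
Visit C; enqueue I → queue [A, D, B, P, O, H, I]
Visit A → queue [D, B, P, O, H, I]
Visit D → queue [B, P, O, H, I]
Visit B → queue [P, O, H, I]
Visit P → queue [O, H, I]
Visit O → queue [H, I]
Visit H → queue [I]
Visit I → queue []

F, N, K, L, G, J, E, M, C, A, D, B, P, O, H, I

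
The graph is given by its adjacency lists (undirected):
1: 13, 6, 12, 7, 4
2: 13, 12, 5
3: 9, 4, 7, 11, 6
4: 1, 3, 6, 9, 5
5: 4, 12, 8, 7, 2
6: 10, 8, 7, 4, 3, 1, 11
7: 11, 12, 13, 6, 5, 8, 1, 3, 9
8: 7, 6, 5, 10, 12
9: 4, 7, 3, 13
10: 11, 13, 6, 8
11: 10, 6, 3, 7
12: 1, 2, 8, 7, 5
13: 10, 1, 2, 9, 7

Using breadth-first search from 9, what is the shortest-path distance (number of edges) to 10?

Level 0: 9
Level 1: 3, 4, 7, 13
Level 2: 1, 2, 5, 6, 8, 10, 11, 12
10 first appears at level 2.

2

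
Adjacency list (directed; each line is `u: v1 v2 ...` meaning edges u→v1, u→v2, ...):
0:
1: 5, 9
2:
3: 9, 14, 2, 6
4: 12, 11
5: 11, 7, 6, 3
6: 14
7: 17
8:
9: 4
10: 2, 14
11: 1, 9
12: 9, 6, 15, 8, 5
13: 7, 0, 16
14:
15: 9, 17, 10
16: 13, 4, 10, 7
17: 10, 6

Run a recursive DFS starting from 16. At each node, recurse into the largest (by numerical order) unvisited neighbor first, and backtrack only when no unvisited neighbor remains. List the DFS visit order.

Visit 16
16 → 13
13 → 7
7 → 17
17 → 10
10 → 14
10 → 2
17 → 6
13 → 0
16 → 4
4 → 12
12 → 15
15 → 9
12 → 8
12 → 5
5 → 11
11 → 1
5 → 3

16 → 13 → 7 → 17 → 10 → 14 → 2 → 6 → 0 → 4 → 12 → 15 → 9 → 8 → 5 → 11 → 1 → 3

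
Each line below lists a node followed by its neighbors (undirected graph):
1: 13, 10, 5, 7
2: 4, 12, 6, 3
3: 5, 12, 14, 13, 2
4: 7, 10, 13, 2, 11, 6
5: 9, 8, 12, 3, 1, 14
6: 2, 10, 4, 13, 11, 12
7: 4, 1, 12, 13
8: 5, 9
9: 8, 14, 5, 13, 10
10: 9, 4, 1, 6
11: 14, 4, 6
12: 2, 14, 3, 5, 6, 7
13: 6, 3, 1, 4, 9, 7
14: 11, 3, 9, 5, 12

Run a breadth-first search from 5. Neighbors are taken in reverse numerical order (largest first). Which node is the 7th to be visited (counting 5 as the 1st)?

1

Visit 5; enqueue 14, 12, 9, 8, 3, 1 → queue [14, 12, 9, 8, 3, 1]
Visit 14; enqueue 11 → queue [12, 9, 8, 3, 1, 11]
Visit 12; enqueue 7, 6, 2 → queue [9, 8, 3, 1, 11, 7, 6, 2]
Visit 9; enqueue 13, 10 → queue [8, 3, 1, 11, 7, 6, 2, 13, 10]
Visit 8 → queue [3, 1, 11, 7, 6, 2, 13, 10]
Visit 3 → queue [1, 11, 7, 6, 2, 13, 10]
Visit 1 → queue [11, 7, 6, 2, 13, 10]
Visit 11; enqueue 4 → queue [7, 6, 2, 13, 10, 4]
Visit 7 → queue [6, 2, 13, 10, 4]
Visit 6 → queue [2, 13, 10, 4]
Visit 2 → queue [13, 10, 4]
Visit 13 → queue [10, 4]
Visit 10 → queue [4]
Visit 4 → queue []

Visit order: 5, 14, 12, 9, 8, 3, 1, 11, 7, 6, 2, 13, 10, 4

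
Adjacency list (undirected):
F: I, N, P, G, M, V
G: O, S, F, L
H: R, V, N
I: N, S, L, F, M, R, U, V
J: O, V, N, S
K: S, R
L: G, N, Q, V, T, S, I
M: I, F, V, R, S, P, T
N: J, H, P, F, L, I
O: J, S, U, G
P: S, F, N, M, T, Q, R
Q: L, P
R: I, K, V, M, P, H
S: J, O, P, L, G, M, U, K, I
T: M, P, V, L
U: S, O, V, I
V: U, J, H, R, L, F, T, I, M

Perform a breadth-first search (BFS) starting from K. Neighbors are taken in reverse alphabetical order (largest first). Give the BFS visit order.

K, S, R, U, P, O, M, L, J, I, G, V, H, T, Q, N, F

Visit K; enqueue S, R → queue [S, R]
Visit S; enqueue U, P, O, M, L, J, I, G → queue [R, U, P, O, M, L, J, I, G]
Visit R; enqueue V, H → queue [U, P, O, M, L, J, I, G, V, H]
Visit U → queue [P, O, M, L, J, I, G, V, H]
Visit P; enqueue T, Q, N, F → queue [O, M, L, J, I, G, V, H, T, Q, N, F]
Visit O → queue [M, L, J, I, G, V, H, T, Q, N, F]
Visit M → queue [L, J, I, G, V, H, T, Q, N, F]
Visit L → queue [J, I, G, V, H, T, Q, N, F]
Visit J → queue [I, G, V, H, T, Q, N, F]
Visit I → queue [G, V, H, T, Q, N, F]
Visit G → queue [V, H, T, Q, N, F]
Visit V → queue [H, T, Q, N, F]
Visit H → queue [T, Q, N, F]
Visit T → queue [Q, N, F]
Visit Q → queue [N, F]
Visit N → queue [F]
Visit F → queue []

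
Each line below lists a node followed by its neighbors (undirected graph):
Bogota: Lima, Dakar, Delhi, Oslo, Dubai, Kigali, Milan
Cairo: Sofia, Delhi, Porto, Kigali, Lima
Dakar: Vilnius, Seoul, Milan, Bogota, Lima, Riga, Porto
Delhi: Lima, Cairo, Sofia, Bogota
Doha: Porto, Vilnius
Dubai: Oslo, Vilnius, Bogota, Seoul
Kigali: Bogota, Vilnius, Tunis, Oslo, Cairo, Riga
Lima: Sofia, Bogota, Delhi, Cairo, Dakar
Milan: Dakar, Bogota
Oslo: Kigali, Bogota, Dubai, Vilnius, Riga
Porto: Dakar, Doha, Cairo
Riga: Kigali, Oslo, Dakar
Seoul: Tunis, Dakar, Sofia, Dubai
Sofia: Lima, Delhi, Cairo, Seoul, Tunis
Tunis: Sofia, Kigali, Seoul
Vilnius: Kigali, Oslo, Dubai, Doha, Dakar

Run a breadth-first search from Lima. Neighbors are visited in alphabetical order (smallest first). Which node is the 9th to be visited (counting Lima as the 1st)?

Visit Lima; enqueue Bogota, Cairo, Dakar, Delhi, Sofia → queue [Bogota, Cairo, Dakar, Delhi, Sofia]
Visit Bogota; enqueue Dubai, Kigali, Milan, Oslo → queue [Cairo, Dakar, Delhi, Sofia, Dubai, Kigali, Milan, Oslo]
Visit Cairo; enqueue Porto → queue [Dakar, Delhi, Sofia, Dubai, Kigali, Milan, Oslo, Porto]
Visit Dakar; enqueue Riga, Seoul, Vilnius → queue [Delhi, Sofia, Dubai, Kigali, Milan, Oslo, Porto, Riga, Seoul, Vilnius]
Visit Delhi → queue [Sofia, Dubai, Kigali, Milan, Oslo, Porto, Riga, Seoul, Vilnius]
Visit Sofia; enqueue Tunis → queue [Dubai, Kigali, Milan, Oslo, Porto, Riga, Seoul, Vilnius, Tunis]
Visit Dubai → queue [Kigali, Milan, Oslo, Porto, Riga, Seoul, Vilnius, Tunis]
Visit Kigali → queue [Milan, Oslo, Porto, Riga, Seoul, Vilnius, Tunis]
Visit Milan → queue [Oslo, Porto, Riga, Seoul, Vilnius, Tunis]
Visit Oslo → queue [Porto, Riga, Seoul, Vilnius, Tunis]
Visit Porto; enqueue Doha → queue [Riga, Seoul, Vilnius, Tunis, Doha]
Visit Riga → queue [Seoul, Vilnius, Tunis, Doha]
Visit Seoul → queue [Vilnius, Tunis, Doha]
Visit Vilnius → queue [Tunis, Doha]
Visit Tunis → queue [Doha]
Visit Doha → queue []

Visit order: Lima, Bogota, Cairo, Dakar, Delhi, Sofia, Dubai, Kigali, Milan, Oslo, Porto, Riga, Seoul, Vilnius, Tunis, Doha

Milan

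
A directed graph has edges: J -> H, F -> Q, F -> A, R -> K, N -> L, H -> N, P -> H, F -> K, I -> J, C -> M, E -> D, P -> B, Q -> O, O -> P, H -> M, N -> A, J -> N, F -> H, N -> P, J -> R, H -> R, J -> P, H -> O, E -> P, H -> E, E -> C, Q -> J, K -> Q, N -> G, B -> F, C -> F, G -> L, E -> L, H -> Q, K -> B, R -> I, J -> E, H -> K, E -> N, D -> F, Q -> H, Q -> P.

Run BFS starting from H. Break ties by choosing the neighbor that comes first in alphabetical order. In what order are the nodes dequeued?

H, E, K, M, N, O, Q, R, C, D, L, P, B, A, G, J, I, F

Visit H; enqueue E, K, M, N, O, Q, R → queue [E, K, M, N, O, Q, R]
Visit E; enqueue C, D, L, P → queue [K, M, N, O, Q, R, C, D, L, P]
Visit K; enqueue B → queue [M, N, O, Q, R, C, D, L, P, B]
Visit M → queue [N, O, Q, R, C, D, L, P, B]
Visit N; enqueue A, G → queue [O, Q, R, C, D, L, P, B, A, G]
Visit O → queue [Q, R, C, D, L, P, B, A, G]
Visit Q; enqueue J → queue [R, C, D, L, P, B, A, G, J]
Visit R; enqueue I → queue [C, D, L, P, B, A, G, J, I]
Visit C; enqueue F → queue [D, L, P, B, A, G, J, I, F]
Visit D → queue [L, P, B, A, G, J, I, F]
Visit L → queue [P, B, A, G, J, I, F]
Visit P → queue [B, A, G, J, I, F]
Visit B → queue [A, G, J, I, F]
Visit A → queue [G, J, I, F]
Visit G → queue [J, I, F]
Visit J → queue [I, F]
Visit I → queue [F]
Visit F → queue []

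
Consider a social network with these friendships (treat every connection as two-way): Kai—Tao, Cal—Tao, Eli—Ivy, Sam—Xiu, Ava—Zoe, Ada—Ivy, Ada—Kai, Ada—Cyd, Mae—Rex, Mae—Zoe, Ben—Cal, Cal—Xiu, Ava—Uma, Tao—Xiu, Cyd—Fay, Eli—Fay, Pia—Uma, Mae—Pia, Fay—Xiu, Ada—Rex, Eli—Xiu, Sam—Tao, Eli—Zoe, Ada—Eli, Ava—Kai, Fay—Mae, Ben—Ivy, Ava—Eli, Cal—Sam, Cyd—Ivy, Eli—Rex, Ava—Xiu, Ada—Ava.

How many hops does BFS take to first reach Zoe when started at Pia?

2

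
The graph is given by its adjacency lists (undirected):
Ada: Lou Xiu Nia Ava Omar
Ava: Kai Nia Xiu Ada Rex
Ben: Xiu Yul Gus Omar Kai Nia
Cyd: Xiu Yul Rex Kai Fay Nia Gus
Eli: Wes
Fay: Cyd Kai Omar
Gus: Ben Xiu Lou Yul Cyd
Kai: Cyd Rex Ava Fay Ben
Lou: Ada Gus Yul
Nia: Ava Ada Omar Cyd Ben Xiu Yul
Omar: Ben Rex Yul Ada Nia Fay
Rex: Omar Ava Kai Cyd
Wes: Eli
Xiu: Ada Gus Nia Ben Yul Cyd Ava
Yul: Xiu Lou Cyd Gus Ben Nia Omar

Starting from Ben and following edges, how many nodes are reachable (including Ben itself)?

BFS from Ben visits: Ben, Gus, Kai, Nia, Omar, Xiu, Yul, Cyd, Lou, Ava, Fay, Rex, Ada
Reachable nodes: 13 of 15 total.

13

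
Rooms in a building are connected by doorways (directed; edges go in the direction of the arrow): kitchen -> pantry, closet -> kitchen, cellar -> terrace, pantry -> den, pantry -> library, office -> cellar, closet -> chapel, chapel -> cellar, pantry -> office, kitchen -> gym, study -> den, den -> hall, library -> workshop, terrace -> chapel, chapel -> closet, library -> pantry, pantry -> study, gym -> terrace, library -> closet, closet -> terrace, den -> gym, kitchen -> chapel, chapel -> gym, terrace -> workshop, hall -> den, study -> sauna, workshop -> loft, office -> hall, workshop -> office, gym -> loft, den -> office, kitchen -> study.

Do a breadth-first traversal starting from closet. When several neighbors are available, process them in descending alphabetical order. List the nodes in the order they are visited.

Visit closet; enqueue terrace, kitchen, chapel → queue [terrace, kitchen, chapel]
Visit terrace; enqueue workshop → queue [kitchen, chapel, workshop]
Visit kitchen; enqueue study, pantry, gym → queue [chapel, workshop, study, pantry, gym]
Visit chapel; enqueue cellar → queue [workshop, study, pantry, gym, cellar]
Visit workshop; enqueue office, loft → queue [study, pantry, gym, cellar, office, loft]
Visit study; enqueue sauna, den → queue [pantry, gym, cellar, office, loft, sauna, den]
Visit pantry; enqueue library → queue [gym, cellar, office, loft, sauna, den, library]
Visit gym → queue [cellar, office, loft, sauna, den, library]
Visit cellar → queue [office, loft, sauna, den, library]
Visit office; enqueue hall → queue [loft, sauna, den, library, hall]
Visit loft → queue [sauna, den, library, hall]
Visit sauna → queue [den, library, hall]
Visit den → queue [library, hall]
Visit library → queue [hall]
Visit hall → queue []

closet terrace kitchen chapel workshop study pantry gym cellar office loft sauna den library hall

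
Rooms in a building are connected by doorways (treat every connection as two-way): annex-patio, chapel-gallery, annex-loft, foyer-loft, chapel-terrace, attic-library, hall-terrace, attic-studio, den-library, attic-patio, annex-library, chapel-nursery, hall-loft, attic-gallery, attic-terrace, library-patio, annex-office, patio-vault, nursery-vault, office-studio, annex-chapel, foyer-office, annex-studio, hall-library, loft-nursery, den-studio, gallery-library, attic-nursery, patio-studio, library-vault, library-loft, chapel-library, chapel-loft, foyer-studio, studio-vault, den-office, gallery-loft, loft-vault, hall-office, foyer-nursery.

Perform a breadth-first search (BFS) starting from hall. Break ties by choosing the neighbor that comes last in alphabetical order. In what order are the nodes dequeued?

hall, terrace, office, loft, library, chapel, attic, studio, foyer, den, annex, vault, nursery, gallery, patio

Visit hall; enqueue terrace, office, loft, library → queue [terrace, office, loft, library]
Visit terrace; enqueue chapel, attic → queue [office, loft, library, chapel, attic]
Visit office; enqueue studio, foyer, den, annex → queue [loft, library, chapel, attic, studio, foyer, den, annex]
Visit loft; enqueue vault, nursery, gallery → queue [library, chapel, attic, studio, foyer, den, annex, vault, nursery, gallery]
Visit library; enqueue patio → queue [chapel, attic, studio, foyer, den, annex, vault, nursery, gallery, patio]
Visit chapel → queue [attic, studio, foyer, den, annex, vault, nursery, gallery, patio]
Visit attic → queue [studio, foyer, den, annex, vault, nursery, gallery, patio]
Visit studio → queue [foyer, den, annex, vault, nursery, gallery, patio]
Visit foyer → queue [den, annex, vault, nursery, gallery, patio]
Visit den → queue [annex, vault, nursery, gallery, patio]
Visit annex → queue [vault, nursery, gallery, patio]
Visit vault → queue [nursery, gallery, patio]
Visit nursery → queue [gallery, patio]
Visit gallery → queue [patio]
Visit patio → queue []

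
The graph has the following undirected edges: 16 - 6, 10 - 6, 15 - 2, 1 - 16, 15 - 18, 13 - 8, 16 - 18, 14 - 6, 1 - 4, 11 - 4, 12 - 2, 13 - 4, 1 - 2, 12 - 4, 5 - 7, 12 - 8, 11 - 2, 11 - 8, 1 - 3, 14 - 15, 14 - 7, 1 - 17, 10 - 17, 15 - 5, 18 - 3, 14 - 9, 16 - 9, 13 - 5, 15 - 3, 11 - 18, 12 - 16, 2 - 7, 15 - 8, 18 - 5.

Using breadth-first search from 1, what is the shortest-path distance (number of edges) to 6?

Level 0: 1
Level 1: 2, 3, 4, 16, 17
Level 2: 6, 7, 9, 10, 11, 12, 13, 15, 18
Level 3: 5, 8, 14
6 first appears at level 2.

2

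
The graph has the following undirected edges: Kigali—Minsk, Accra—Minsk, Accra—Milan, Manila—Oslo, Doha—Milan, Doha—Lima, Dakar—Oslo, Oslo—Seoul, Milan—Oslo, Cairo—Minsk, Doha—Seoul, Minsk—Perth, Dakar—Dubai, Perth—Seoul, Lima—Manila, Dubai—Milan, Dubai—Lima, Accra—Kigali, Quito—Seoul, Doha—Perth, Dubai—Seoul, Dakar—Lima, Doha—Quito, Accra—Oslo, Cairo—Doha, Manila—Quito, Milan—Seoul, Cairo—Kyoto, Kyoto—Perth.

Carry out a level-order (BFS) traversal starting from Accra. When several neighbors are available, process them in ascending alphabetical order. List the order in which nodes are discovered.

Visit Accra; enqueue Kigali, Milan, Minsk, Oslo → queue [Kigali, Milan, Minsk, Oslo]
Visit Kigali → queue [Milan, Minsk, Oslo]
Visit Milan; enqueue Doha, Dubai, Seoul → queue [Minsk, Oslo, Doha, Dubai, Seoul]
Visit Minsk; enqueue Cairo, Perth → queue [Oslo, Doha, Dubai, Seoul, Cairo, Perth]
Visit Oslo; enqueue Dakar, Manila → queue [Doha, Dubai, Seoul, Cairo, Perth, Dakar, Manila]
Visit Doha; enqueue Lima, Quito → queue [Dubai, Seoul, Cairo, Perth, Dakar, Manila, Lima, Quito]
Visit Dubai → queue [Seoul, Cairo, Perth, Dakar, Manila, Lima, Quito]
Visit Seoul → queue [Cairo, Perth, Dakar, Manila, Lima, Quito]
Visit Cairo; enqueue Kyoto → queue [Perth, Dakar, Manila, Lima, Quito, Kyoto]
Visit Perth → queue [Dakar, Manila, Lima, Quito, Kyoto]
Visit Dakar → queue [Manila, Lima, Quito, Kyoto]
Visit Manila → queue [Lima, Quito, Kyoto]
Visit Lima → queue [Quito, Kyoto]
Visit Quito → queue [Kyoto]
Visit Kyoto → queue []

Accra -> Kigali -> Milan -> Minsk -> Oslo -> Doha -> Dubai -> Seoul -> Cairo -> Perth -> Dakar -> Manila -> Lima -> Quito -> Kyoto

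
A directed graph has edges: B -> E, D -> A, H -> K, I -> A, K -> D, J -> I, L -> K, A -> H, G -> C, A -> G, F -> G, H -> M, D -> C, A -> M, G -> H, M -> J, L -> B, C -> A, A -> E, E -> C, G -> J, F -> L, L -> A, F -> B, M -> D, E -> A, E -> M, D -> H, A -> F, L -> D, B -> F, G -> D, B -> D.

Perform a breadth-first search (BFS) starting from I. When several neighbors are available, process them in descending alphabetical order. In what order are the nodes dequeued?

I -> A -> M -> H -> G -> F -> E -> J -> D -> K -> C -> L -> B

Visit I; enqueue A → queue [A]
Visit A; enqueue M, H, G, F, E → queue [M, H, G, F, E]
Visit M; enqueue J, D → queue [H, G, F, E, J, D]
Visit H; enqueue K → queue [G, F, E, J, D, K]
Visit G; enqueue C → queue [F, E, J, D, K, C]
Visit F; enqueue L, B → queue [E, J, D, K, C, L, B]
Visit E → queue [J, D, K, C, L, B]
Visit J → queue [D, K, C, L, B]
Visit D → queue [K, C, L, B]
Visit K → queue [C, L, B]
Visit C → queue [L, B]
Visit L → queue [B]
Visit B → queue []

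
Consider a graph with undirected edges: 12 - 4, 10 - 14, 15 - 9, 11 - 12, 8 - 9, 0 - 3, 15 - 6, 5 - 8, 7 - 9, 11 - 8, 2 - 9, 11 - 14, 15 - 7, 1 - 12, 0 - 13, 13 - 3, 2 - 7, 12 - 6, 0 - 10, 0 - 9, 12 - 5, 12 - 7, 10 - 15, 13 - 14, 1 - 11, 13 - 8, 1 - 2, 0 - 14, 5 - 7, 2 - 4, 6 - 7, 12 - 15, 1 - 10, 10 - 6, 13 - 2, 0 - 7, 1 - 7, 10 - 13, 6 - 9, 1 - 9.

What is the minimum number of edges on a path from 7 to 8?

2

Level 0: 7
Level 1: 0, 1, 2, 5, 6, 9, 12, 15
Level 2: 3, 4, 8, 10, 11, 13, 14
8 first appears at level 2.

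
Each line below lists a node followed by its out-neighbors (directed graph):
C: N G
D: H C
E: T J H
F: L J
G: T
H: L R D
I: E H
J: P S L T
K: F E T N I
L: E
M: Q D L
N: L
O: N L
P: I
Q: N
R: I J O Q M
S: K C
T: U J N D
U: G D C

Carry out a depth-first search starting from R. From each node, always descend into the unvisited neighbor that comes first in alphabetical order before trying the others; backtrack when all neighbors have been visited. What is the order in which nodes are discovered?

R → I → E → H → D → C → G → T → J → L → P → S → K → F → N → U → M → Q → O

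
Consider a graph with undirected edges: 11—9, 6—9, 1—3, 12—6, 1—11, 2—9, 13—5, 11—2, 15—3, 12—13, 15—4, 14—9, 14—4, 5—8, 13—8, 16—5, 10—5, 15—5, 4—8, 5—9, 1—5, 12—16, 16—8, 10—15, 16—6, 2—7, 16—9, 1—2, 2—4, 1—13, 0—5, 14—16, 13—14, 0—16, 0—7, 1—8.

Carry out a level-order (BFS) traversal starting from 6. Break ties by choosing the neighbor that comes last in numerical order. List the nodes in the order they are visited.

6 -> 16 -> 12 -> 9 -> 14 -> 8 -> 5 -> 0 -> 13 -> 11 -> 2 -> 4 -> 1 -> 15 -> 10 -> 7 -> 3

Visit 6; enqueue 16, 12, 9 → queue [16, 12, 9]
Visit 16; enqueue 14, 8, 5, 0 → queue [12, 9, 14, 8, 5, 0]
Visit 12; enqueue 13 → queue [9, 14, 8, 5, 0, 13]
Visit 9; enqueue 11, 2 → queue [14, 8, 5, 0, 13, 11, 2]
Visit 14; enqueue 4 → queue [8, 5, 0, 13, 11, 2, 4]
Visit 8; enqueue 1 → queue [5, 0, 13, 11, 2, 4, 1]
Visit 5; enqueue 15, 10 → queue [0, 13, 11, 2, 4, 1, 15, 10]
Visit 0; enqueue 7 → queue [13, 11, 2, 4, 1, 15, 10, 7]
Visit 13 → queue [11, 2, 4, 1, 15, 10, 7]
Visit 11 → queue [2, 4, 1, 15, 10, 7]
Visit 2 → queue [4, 1, 15, 10, 7]
Visit 4 → queue [1, 15, 10, 7]
Visit 1; enqueue 3 → queue [15, 10, 7, 3]
Visit 15 → queue [10, 7, 3]
Visit 10 → queue [7, 3]
Visit 7 → queue [3]
Visit 3 → queue []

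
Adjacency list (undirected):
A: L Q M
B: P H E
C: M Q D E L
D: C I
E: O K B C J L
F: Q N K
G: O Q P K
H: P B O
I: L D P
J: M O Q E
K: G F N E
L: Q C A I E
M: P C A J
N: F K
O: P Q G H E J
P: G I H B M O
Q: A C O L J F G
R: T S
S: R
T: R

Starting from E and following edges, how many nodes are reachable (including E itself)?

BFS from E visits: E, O, K, B, C, J, L, P, Q, G, H, F, N, M, D, A, I
Reachable nodes: 17 of 20 total.

17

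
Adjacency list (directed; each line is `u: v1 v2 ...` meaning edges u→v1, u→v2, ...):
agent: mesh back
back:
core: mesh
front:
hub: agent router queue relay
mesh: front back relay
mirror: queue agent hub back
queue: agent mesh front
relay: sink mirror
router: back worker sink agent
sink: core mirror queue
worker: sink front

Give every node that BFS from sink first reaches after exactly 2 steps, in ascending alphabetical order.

agent, back, front, hub, mesh

Level 0: sink
Level 1: core, mirror, queue
Level 2: agent, back, front, hub, mesh
Level 3: relay, router
Level 4: worker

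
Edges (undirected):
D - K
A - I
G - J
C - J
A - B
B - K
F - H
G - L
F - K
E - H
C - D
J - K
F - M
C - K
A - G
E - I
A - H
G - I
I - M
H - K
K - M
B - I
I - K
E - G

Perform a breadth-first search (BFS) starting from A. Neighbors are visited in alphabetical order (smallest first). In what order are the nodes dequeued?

A -> B -> G -> H -> I -> K -> E -> J -> L -> F -> M -> C -> D

Visit A; enqueue B, G, H, I → queue [B, G, H, I]
Visit B; enqueue K → queue [G, H, I, K]
Visit G; enqueue E, J, L → queue [H, I, K, E, J, L]
Visit H; enqueue F → queue [I, K, E, J, L, F]
Visit I; enqueue M → queue [K, E, J, L, F, M]
Visit K; enqueue C, D → queue [E, J, L, F, M, C, D]
Visit E → queue [J, L, F, M, C, D]
Visit J → queue [L, F, M, C, D]
Visit L → queue [F, M, C, D]
Visit F → queue [M, C, D]
Visit M → queue [C, D]
Visit C → queue [D]
Visit D → queue []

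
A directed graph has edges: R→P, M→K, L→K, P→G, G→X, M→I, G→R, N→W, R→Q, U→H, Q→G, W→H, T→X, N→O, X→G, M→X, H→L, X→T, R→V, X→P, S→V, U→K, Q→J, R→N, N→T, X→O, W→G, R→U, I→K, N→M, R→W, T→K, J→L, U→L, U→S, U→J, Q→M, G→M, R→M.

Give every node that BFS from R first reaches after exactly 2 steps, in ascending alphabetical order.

Level 0: R
Level 1: M, N, P, Q, U, V, W
Level 2: G, H, I, J, K, L, O, S, T, X

G, H, I, J, K, L, O, S, T, X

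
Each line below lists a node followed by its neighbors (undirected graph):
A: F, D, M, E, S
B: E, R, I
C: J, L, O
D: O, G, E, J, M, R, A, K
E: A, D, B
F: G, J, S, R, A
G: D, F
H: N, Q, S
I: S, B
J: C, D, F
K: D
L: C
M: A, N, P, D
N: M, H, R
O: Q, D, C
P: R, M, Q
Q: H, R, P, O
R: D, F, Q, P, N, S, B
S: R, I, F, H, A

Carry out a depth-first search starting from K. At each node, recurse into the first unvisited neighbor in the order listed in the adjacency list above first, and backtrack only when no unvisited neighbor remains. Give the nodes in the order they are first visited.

Visit K
K → D
D → O
O → Q
Q → H
H → N
N → M
M → A
A → F
F → G
F → J
J → C
C → L
F → S
S → R
R → P
R → B
B → E
B → I

K D O Q H N M A F G J C L S R P B E I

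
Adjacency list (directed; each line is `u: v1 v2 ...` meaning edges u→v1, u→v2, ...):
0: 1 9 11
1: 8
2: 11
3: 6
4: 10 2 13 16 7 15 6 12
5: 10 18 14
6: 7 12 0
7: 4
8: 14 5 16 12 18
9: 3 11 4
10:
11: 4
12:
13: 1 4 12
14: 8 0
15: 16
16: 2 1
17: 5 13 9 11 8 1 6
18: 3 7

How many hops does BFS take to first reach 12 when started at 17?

2

Level 0: 17
Level 1: 1, 5, 6, 8, 9, 11, 13
Level 2: 0, 3, 4, 7, 10, 12, 14, 16, 18
Level 3: 2, 15
12 first appears at level 2.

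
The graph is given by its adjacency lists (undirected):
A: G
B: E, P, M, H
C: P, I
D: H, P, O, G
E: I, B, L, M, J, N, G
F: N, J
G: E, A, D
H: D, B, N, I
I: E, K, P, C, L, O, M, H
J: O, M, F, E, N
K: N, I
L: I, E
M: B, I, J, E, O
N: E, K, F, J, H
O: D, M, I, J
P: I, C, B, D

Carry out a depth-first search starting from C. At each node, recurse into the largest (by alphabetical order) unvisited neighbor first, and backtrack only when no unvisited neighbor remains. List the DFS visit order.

C, P, I, O, M, J, N, K, H, D, G, E, L, B, A, F

Visit C
C → P
P → I
I → O
O → M
M → J
J → N
N → K
N → H
H → D
D → G
G → E
E → L
E → B
G → A
N → F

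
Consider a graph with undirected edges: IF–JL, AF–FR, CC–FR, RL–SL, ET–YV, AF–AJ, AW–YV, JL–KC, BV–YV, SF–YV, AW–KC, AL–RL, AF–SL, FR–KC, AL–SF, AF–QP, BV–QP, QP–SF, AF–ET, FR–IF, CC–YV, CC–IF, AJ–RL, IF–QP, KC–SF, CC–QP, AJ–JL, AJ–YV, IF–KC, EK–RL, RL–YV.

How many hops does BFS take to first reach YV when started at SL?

2

Level 0: SL
Level 1: AF, RL
Level 2: AJ, AL, EK, ET, FR, QP, YV
Level 3: AW, BV, CC, IF, JL, KC, SF
YV first appears at level 2.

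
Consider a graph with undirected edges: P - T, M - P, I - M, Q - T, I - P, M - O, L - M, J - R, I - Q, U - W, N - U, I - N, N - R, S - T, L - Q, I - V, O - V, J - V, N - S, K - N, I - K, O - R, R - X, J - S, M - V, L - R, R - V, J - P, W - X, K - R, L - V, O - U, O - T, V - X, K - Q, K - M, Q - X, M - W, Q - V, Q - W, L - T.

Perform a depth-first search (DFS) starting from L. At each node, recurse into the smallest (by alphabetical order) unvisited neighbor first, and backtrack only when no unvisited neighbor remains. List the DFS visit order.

L → M → I → K → N → R → J → P → T → O → U → W → Q → V → X → S

Visit L
L → M
M → I
I → K
K → N
N → R
R → J
J → P
P → T
T → O
O → U
U → W
W → Q
Q → V
V → X
T → S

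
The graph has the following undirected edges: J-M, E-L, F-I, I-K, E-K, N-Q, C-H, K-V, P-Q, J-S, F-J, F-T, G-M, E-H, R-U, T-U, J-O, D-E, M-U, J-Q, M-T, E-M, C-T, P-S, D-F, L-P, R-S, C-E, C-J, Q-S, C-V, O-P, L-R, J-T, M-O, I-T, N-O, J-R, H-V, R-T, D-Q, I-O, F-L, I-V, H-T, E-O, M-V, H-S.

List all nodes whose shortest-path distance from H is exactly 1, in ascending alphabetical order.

C, E, S, T, V

Level 0: H
Level 1: C, E, S, T, V
Level 2: D, F, I, J, K, L, M, O, P, Q, R, U
Level 3: G, N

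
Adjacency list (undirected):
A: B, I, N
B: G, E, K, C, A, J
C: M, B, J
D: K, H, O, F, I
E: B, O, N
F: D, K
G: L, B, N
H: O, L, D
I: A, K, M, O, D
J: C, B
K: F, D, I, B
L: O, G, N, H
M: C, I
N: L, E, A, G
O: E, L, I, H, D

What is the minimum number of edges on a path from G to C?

Level 0: G
Level 1: B, L, N
Level 2: A, C, E, H, J, K, O
Level 3: D, F, I, M
C first appears at level 2.

2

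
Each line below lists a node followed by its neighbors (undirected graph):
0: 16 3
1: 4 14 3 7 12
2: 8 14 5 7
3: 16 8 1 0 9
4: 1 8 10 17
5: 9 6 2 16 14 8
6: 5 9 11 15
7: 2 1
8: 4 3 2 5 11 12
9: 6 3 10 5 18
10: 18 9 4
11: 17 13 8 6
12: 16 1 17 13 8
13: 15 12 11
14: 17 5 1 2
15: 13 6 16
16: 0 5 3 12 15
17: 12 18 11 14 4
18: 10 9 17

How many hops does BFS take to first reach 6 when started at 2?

Level 0: 2
Level 1: 5, 7, 8, 14
Level 2: 1, 3, 4, 6, 9, 11, 12, 16, 17
Level 3: 0, 10, 13, 15, 18
6 first appears at level 2.

2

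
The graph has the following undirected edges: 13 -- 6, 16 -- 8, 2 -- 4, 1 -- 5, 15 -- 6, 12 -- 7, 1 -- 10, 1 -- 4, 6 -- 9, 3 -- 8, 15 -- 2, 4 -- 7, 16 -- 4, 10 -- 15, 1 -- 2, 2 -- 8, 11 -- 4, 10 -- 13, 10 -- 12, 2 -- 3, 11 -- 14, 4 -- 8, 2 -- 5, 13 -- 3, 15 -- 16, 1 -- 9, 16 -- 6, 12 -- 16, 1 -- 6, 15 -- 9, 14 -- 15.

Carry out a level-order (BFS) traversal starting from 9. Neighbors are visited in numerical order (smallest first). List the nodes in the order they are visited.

Visit 9; enqueue 1, 6, 15 → queue [1, 6, 15]
Visit 1; enqueue 2, 4, 5, 10 → queue [6, 15, 2, 4, 5, 10]
Visit 6; enqueue 13, 16 → queue [15, 2, 4, 5, 10, 13, 16]
Visit 15; enqueue 14 → queue [2, 4, 5, 10, 13, 16, 14]
Visit 2; enqueue 3, 8 → queue [4, 5, 10, 13, 16, 14, 3, 8]
Visit 4; enqueue 7, 11 → queue [5, 10, 13, 16, 14, 3, 8, 7, 11]
Visit 5 → queue [10, 13, 16, 14, 3, 8, 7, 11]
Visit 10; enqueue 12 → queue [13, 16, 14, 3, 8, 7, 11, 12]
Visit 13 → queue [16, 14, 3, 8, 7, 11, 12]
Visit 16 → queue [14, 3, 8, 7, 11, 12]
Visit 14 → queue [3, 8, 7, 11, 12]
Visit 3 → queue [8, 7, 11, 12]
Visit 8 → queue [7, 11, 12]
Visit 7 → queue [11, 12]
Visit 11 → queue [12]
Visit 12 → queue []

9 1 6 15 2 4 5 10 13 16 14 3 8 7 11 12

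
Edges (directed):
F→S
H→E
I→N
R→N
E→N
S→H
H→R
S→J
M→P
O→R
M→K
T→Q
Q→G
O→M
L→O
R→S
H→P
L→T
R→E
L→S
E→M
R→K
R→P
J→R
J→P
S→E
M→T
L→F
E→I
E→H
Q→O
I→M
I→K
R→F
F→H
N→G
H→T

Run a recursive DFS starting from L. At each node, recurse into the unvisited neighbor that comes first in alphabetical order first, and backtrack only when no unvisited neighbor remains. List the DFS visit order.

Visit L
L → F
F → H
H → E
E → I
I → K
I → M
M → P
M → T
T → Q
Q → G
Q → O
O → R
R → N
R → S
S → J

L F H E I K M P T Q G O R N S J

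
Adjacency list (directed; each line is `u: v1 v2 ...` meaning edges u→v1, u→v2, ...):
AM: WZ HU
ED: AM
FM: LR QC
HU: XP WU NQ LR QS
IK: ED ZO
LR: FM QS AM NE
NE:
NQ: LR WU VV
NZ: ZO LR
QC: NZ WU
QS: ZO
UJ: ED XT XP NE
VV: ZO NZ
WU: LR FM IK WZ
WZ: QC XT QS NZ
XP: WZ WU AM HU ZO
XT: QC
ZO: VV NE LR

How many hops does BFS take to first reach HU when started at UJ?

2

Level 0: UJ
Level 1: ED, NE, XP, XT
Level 2: AM, HU, QC, WU, WZ, ZO
Level 3: FM, IK, LR, NQ, NZ, QS, VV
HU first appears at level 2.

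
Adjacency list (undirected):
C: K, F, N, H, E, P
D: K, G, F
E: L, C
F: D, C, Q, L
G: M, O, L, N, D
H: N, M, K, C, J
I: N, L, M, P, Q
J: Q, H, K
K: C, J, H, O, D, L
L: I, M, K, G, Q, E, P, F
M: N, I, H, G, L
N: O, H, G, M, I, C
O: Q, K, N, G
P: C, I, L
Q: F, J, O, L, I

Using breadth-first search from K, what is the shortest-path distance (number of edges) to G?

2

Level 0: K
Level 1: C, D, H, J, L, O
Level 2: E, F, G, I, M, N, P, Q
G first appears at level 2.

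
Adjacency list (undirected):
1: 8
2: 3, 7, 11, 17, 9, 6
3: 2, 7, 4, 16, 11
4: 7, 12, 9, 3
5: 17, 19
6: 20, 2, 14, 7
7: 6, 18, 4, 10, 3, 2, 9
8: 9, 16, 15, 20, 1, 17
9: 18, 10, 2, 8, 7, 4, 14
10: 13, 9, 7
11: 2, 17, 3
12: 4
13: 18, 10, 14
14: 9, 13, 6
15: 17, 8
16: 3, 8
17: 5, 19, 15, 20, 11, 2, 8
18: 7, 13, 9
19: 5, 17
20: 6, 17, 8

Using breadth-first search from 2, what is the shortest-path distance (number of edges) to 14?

2

Level 0: 2
Level 1: 3, 6, 7, 9, 11, 17
Level 2: 4, 5, 8, 10, 14, 15, 16, 18, 19, 20
Level 3: 1, 12, 13
14 first appears at level 2.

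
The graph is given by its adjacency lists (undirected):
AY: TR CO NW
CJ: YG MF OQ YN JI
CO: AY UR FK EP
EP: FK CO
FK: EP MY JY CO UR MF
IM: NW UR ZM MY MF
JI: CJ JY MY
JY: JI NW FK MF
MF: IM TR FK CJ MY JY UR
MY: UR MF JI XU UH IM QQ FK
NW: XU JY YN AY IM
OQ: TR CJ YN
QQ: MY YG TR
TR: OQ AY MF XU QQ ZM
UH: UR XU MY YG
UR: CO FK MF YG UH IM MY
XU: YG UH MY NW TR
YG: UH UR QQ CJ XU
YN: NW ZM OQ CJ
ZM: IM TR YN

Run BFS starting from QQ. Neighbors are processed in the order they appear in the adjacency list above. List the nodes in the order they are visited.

QQ, MY, YG, TR, UR, MF, JI, XU, UH, IM, FK, CJ, OQ, AY, ZM, CO, JY, NW, EP, YN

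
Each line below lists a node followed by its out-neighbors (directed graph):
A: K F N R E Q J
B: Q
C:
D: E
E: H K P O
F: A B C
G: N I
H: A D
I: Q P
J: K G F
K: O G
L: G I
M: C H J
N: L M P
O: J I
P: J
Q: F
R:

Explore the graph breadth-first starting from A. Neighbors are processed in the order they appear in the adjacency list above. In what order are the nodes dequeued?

Visit A; enqueue K, F, N, R, E, Q, J → queue [K, F, N, R, E, Q, J]
Visit K; enqueue O, G → queue [F, N, R, E, Q, J, O, G]
Visit F; enqueue B, C → queue [N, R, E, Q, J, O, G, B, C]
Visit N; enqueue L, M, P → queue [R, E, Q, J, O, G, B, C, L, M, P]
Visit R → queue [E, Q, J, O, G, B, C, L, M, P]
Visit E; enqueue H → queue [Q, J, O, G, B, C, L, M, P, H]
Visit Q → queue [J, O, G, B, C, L, M, P, H]
Visit J → queue [O, G, B, C, L, M, P, H]
Visit O; enqueue I → queue [G, B, C, L, M, P, H, I]
Visit G → queue [B, C, L, M, P, H, I]
Visit B → queue [C, L, M, P, H, I]
Visit C → queue [L, M, P, H, I]
Visit L → queue [M, P, H, I]
Visit M → queue [P, H, I]
Visit P → queue [H, I]
Visit H; enqueue D → queue [I, D]
Visit I → queue [D]
Visit D → queue []

A -> K -> F -> N -> R -> E -> Q -> J -> O -> G -> B -> C -> L -> M -> P -> H -> I -> D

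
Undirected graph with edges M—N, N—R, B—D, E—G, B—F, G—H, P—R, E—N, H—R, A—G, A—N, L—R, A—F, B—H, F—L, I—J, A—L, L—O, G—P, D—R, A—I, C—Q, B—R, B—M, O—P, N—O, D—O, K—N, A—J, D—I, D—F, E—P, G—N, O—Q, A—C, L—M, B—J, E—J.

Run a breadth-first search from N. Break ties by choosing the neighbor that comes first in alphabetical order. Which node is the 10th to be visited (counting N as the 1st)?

Visit N; enqueue A, E, G, K, M, O, R → queue [A, E, G, K, M, O, R]
Visit A; enqueue C, F, I, J, L → queue [E, G, K, M, O, R, C, F, I, J, L]
Visit E; enqueue P → queue [G, K, M, O, R, C, F, I, J, L, P]
Visit G; enqueue H → queue [K, M, O, R, C, F, I, J, L, P, H]
Visit K → queue [M, O, R, C, F, I, J, L, P, H]
Visit M; enqueue B → queue [O, R, C, F, I, J, L, P, H, B]
Visit O; enqueue D, Q → queue [R, C, F, I, J, L, P, H, B, D, Q]
Visit R → queue [C, F, I, J, L, P, H, B, D, Q]
Visit C → queue [F, I, J, L, P, H, B, D, Q]
Visit F → queue [I, J, L, P, H, B, D, Q]
Visit I → queue [J, L, P, H, B, D, Q]
Visit J → queue [L, P, H, B, D, Q]
Visit L → queue [P, H, B, D, Q]
Visit P → queue [H, B, D, Q]
Visit H → queue [B, D, Q]
Visit B → queue [D, Q]
Visit D → queue [Q]
Visit Q → queue []

Visit order: N, A, E, G, K, M, O, R, C, F, I, J, L, P, H, B, D, Q

F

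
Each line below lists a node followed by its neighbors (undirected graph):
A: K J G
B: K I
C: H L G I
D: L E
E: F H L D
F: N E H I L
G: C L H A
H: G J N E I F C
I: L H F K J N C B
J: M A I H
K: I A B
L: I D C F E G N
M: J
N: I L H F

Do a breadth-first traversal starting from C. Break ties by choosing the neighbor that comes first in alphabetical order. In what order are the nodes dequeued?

Visit C; enqueue G, H, I, L → queue [G, H, I, L]
Visit G; enqueue A → queue [H, I, L, A]
Visit H; enqueue E, F, J, N → queue [I, L, A, E, F, J, N]
Visit I; enqueue B, K → queue [L, A, E, F, J, N, B, K]
Visit L; enqueue D → queue [A, E, F, J, N, B, K, D]
Visit A → queue [E, F, J, N, B, K, D]
Visit E → queue [F, J, N, B, K, D]
Visit F → queue [J, N, B, K, D]
Visit J; enqueue M → queue [N, B, K, D, M]
Visit N → queue [B, K, D, M]
Visit B → queue [K, D, M]
Visit K → queue [D, M]
Visit D → queue [M]
Visit M → queue []

C → G → H → I → L → A → E → F → J → N → B → K → D → M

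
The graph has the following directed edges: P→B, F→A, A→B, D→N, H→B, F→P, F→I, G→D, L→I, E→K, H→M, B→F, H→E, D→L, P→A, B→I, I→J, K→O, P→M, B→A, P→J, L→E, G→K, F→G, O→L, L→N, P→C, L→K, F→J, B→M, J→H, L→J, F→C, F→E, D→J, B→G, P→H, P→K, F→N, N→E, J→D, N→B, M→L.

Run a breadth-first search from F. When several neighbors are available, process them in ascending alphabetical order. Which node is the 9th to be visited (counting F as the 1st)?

P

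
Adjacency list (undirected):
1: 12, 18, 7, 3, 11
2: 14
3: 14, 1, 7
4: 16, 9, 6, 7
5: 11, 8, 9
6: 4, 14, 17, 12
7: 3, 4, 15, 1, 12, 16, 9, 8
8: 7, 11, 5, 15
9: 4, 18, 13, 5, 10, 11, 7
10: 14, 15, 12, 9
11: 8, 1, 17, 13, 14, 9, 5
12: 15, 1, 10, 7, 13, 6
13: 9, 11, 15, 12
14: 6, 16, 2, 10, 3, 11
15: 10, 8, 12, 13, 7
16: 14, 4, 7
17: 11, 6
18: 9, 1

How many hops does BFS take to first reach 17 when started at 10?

Level 0: 10
Level 1: 9, 12, 14, 15
Level 2: 1, 2, 3, 4, 5, 6, 7, 8, 11, 13, 16, 18
Level 3: 17
17 first appears at level 3.

3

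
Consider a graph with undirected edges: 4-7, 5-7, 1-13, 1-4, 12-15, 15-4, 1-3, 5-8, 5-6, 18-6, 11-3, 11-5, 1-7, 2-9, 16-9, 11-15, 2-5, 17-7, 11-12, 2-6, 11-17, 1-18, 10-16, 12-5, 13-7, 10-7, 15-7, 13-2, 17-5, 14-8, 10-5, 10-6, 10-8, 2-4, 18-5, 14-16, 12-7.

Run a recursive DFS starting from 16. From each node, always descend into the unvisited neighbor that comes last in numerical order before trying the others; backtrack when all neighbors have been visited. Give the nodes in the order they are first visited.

Visit 16
16 → 14
14 → 8
8 → 10
10 → 7
7 → 17
17 → 11
11 → 15
15 → 12
12 → 5
5 → 18
18 → 6
6 → 2
2 → 13
13 → 1
1 → 4
1 → 3
2 → 9

16 14 8 10 7 17 11 15 12 5 18 6 2 13 1 4 3 9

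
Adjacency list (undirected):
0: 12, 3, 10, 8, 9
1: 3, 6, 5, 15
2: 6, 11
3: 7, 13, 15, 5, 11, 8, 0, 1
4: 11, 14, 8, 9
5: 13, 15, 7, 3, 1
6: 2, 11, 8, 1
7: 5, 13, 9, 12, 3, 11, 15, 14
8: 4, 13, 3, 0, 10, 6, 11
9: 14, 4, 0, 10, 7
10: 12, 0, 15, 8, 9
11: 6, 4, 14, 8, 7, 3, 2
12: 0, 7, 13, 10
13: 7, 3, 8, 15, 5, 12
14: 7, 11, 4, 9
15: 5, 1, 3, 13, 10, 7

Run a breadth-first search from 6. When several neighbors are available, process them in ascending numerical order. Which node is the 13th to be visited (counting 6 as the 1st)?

Visit 6; enqueue 1, 2, 8, 11 → queue [1, 2, 8, 11]
Visit 1; enqueue 3, 5, 15 → queue [2, 8, 11, 3, 5, 15]
Visit 2 → queue [8, 11, 3, 5, 15]
Visit 8; enqueue 0, 4, 10, 13 → queue [11, 3, 5, 15, 0, 4, 10, 13]
Visit 11; enqueue 7, 14 → queue [3, 5, 15, 0, 4, 10, 13, 7, 14]
Visit 3 → queue [5, 15, 0, 4, 10, 13, 7, 14]
Visit 5 → queue [15, 0, 4, 10, 13, 7, 14]
Visit 15 → queue [0, 4, 10, 13, 7, 14]
Visit 0; enqueue 9, 12 → queue [4, 10, 13, 7, 14, 9, 12]
Visit 4 → queue [10, 13, 7, 14, 9, 12]
Visit 10 → queue [13, 7, 14, 9, 12]
Visit 13 → queue [7, 14, 9, 12]
Visit 7 → queue [14, 9, 12]
Visit 14 → queue [9, 12]
Visit 9 → queue [12]
Visit 12 → queue []

Visit order: 6, 1, 2, 8, 11, 3, 5, 15, 0, 4, 10, 13, 7, 14, 9, 12

7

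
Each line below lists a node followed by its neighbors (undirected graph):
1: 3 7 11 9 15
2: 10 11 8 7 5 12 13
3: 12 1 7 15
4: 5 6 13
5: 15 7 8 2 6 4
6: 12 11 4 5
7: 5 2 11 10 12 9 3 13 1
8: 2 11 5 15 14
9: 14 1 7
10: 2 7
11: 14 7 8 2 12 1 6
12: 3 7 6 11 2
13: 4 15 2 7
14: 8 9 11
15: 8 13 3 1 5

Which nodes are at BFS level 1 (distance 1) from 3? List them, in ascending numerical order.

1, 7, 12, 15

Level 0: 3
Level 1: 1, 7, 12, 15
Level 2: 2, 5, 6, 8, 9, 10, 11, 13
Level 3: 4, 14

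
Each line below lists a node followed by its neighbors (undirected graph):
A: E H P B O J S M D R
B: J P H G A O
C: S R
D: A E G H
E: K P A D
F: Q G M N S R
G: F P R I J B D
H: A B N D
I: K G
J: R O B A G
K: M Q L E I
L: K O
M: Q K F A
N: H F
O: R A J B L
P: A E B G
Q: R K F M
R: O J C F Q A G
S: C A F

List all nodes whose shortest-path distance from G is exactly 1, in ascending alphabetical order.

Level 0: G
Level 1: B, D, F, I, J, P, R
Level 2: A, C, E, H, K, M, N, O, Q, S
Level 3: L

B, D, F, I, J, P, R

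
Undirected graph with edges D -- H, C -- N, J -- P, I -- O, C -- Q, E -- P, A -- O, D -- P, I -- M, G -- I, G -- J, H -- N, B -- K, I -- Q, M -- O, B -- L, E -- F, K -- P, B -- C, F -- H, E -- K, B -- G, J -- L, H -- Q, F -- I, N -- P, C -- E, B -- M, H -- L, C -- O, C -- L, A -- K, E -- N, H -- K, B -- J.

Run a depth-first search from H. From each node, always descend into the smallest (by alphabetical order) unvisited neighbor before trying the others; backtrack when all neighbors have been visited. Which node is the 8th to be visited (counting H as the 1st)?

I

Visit H
H → D
D → P
P → E
E → C
C → B
B → G
G → I
I → F
I → M
M → O
O → A
A → K
I → Q
G → J
J → L
C → N

Visit order: H, D, P, E, C, B, G, I, F, M, O, A, K, Q, J, L, N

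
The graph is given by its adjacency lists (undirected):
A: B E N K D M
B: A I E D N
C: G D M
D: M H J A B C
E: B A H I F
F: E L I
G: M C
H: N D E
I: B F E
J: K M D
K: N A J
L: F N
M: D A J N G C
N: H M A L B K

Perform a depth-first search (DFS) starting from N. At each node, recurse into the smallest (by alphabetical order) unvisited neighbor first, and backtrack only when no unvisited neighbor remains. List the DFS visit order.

Visit N
N → A
A → B
B → D
D → C
C → G
G → M
M → J
J → K
D → H
H → E
E → F
F → I
F → L

N → A → B → D → C → G → M → J → K → H → E → F → I → L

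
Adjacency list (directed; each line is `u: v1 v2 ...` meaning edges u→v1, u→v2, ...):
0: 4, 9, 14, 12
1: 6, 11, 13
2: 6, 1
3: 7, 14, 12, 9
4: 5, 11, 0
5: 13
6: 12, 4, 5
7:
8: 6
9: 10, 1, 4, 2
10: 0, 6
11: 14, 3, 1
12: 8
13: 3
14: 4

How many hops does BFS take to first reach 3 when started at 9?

3

Level 0: 9
Level 1: 1, 2, 4, 10
Level 2: 0, 5, 6, 11, 13
Level 3: 3, 12, 14
Level 4: 7, 8
3 first appears at level 3.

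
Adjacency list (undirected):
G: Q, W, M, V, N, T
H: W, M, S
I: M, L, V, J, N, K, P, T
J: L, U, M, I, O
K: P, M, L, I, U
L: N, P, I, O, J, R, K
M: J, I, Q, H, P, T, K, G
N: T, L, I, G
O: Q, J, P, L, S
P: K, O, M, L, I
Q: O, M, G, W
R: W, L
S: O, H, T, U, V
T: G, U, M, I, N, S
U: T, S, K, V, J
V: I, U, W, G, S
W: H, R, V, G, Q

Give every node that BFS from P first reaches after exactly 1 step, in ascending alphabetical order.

Level 0: P
Level 1: I, K, L, M, O
Level 2: G, H, J, N, Q, R, S, T, U, V
Level 3: W

I, K, L, M, O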